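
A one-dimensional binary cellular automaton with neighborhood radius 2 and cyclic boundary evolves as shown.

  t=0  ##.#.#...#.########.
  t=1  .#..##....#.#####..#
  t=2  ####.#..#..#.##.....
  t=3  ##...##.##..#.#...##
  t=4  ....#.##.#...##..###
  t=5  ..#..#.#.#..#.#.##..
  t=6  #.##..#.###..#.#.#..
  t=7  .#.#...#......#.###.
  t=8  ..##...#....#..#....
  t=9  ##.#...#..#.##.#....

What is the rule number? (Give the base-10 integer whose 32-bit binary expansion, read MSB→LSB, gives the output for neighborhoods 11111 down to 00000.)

2283323034

  [31] ##### => #  t=0,i=13
  [30] ####. => .  t=0,i=17
  [29] ###.# => .  t=0,i=18
  [28] ###.. => .  t=1,i=16
  [27] ##.## => #  t=0,i=19
  [26] ##.#. => .  t=0,i=2
  [25] ##..# => .  t=1,i=17
  [24] ##... => .  t=1,i=6
  [23] #.### => .  t=0,i=11
  [22] #.##. => .  t=0,i=0
  [21] #.#.# => .  t=0,i=3
  [20] #.#.. => #  t=0,i=5
  [19] #..## => #  t=1,i=3
  [18] #..#. => .  t=1,i=18
  [17] #...# => .  t=0,i=7
  [16] #.... => .  t=1,i=7
  [15] .#### => #  t=0,i=12
  [14] .###. => .  t=4,i=18
  [13] .##.# => #  t=0,i=1
  [12] .##.. => #  t=1,i=5
  [11] .#.## => #  t=0,i=10
  [10] .#.#. => #  t=0,i=4
  [9] .#..# => #  t=1,i=2
  [8] .#... => .  t=0,i=6
  [7] ..### => #  t=2,i=0
  [6] ..##. => .  t=1,i=4
  [5] ..#.# => .  t=0,i=9
  [4] ..#.. => #  t=2,i=8
  [3] ...## => #  t=2,i=19
  [2] ...#. => .  t=0,i=8
  [1] ....# => #  t=1,i=8
  [0] ..... => .  t=2,i=17
  bits 10001000000110001011111010011010 = 2283323034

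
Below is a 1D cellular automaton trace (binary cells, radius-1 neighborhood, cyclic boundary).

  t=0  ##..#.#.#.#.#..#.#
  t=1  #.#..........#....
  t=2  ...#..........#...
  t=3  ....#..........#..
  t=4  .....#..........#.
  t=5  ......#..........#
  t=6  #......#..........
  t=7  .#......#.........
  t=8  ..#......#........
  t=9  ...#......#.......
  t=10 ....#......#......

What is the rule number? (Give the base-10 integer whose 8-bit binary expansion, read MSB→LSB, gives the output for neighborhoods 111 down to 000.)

  ### -> #   bit 7 = 1  t=0,i=0
  ##. -> .   bit 6 = 0  t=0,i=1
  #.# -> .   bit 5 = 0  t=0,i=5
  #.. -> #   bit 4 = 1  t=0,i=2
  .## -> .   bit 3 = 0  t=0,i=17
  .#. -> .   bit 2 = 0  t=0,i=4
  ..# -> .   bit 1 = 0  t=0,i=3
  ... -> .   bit 0 = 0  t=1,i=4
  bits 10010000 = 144

144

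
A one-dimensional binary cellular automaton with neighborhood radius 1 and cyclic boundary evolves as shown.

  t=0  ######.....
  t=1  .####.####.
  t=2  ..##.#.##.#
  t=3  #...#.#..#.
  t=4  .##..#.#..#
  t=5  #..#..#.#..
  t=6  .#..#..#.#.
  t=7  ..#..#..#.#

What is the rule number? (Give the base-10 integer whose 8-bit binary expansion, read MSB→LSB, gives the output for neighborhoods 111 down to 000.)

177

  [7] ### => #  t=0,i=1
  [6] ##. => .  t=0,i=5
  [5] #.# => #  t=1,i=5
  [4] #.. => #  t=0,i=6
  [3] .## => .  t=0,i=0
  [2] .#. => .  t=2,i=5
  [1] ..# => .  t=0,i=10
  [0] ... => #  t=0,i=7
  bits 10110001 = 177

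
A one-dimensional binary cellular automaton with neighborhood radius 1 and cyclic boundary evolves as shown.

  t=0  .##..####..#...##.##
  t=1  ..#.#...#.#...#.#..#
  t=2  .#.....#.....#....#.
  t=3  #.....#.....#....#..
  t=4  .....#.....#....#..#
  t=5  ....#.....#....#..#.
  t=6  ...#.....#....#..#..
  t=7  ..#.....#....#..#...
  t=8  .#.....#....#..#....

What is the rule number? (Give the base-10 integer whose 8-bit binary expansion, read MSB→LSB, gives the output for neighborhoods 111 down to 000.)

66

  [7] ### => .  t=0,i=6
  [6] ##. => #  t=0,i=2
  [5] #.# => .  t=0,i=0
  [4] #.. => .  t=0,i=3
  [3] .## => .  t=0,i=1
  [2] .#. => .  t=0,i=11
  [1] ..# => #  t=0,i=4
  [0] ... => .  t=0,i=13
  bits 01000010 = 66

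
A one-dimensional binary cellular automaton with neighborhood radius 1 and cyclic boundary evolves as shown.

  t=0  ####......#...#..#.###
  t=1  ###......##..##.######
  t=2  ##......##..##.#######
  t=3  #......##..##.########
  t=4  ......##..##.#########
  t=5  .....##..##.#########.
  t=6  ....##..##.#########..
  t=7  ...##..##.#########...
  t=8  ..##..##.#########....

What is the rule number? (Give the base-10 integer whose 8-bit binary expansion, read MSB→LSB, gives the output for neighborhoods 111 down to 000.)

  ###|#  b7=1 t=0,i=0
  ##.|.  b6=0 t=0,i=3
  #.#|#  b5=1 t=0,i=18
  #..|.  b4=0 t=0,i=4
  .##|#  b3=1 t=0,i=19
  .#.|#  b2=1 t=0,i=10
  ..#|#  b1=1 t=0,i=9
  ...|.  b0=0 t=0,i=5
  bits 10101110 = 174

174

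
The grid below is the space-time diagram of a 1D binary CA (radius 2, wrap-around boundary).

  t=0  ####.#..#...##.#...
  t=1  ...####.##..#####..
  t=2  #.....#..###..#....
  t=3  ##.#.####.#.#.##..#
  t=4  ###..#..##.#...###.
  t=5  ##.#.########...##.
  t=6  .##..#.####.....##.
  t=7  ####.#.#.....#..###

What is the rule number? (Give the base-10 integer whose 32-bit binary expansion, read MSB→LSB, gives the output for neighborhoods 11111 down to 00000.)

  ##### -> #   bit 31 = 1  t=1,i=14
  ####. -> .   bit 30 = 0  t=0,i=2
  ###.# -> #   bit 29 = 1  t=0,i=3
  ###.. -> .   bit 28 = 0  t=1,i=16
  ##.## -> .   bit 27 = 0  t=1,i=7
  ##.#. -> #   bit 26 = 1  t=0,i=4
  ##..# -> #   bit 25 = 1  t=1,i=10
  ##... -> .   bit 24 = 0  t=1,i=17
  #.### -> #   bit 23 = 1  t=3,i=5
  #.##. -> .   bit 22 = 0  t=1,i=8
  #.#.# -> .   bit 21 = 0  t=3,i=3
  #.#.. -> #   bit 20 = 1  t=0,i=5
  #..## -> #   bit 19 = 1  t=1,i=11
  #..#. -> .   bit 18 = 0  t=0,i=7
  #...# -> .   bit 17 = 0  t=0,i=10
  #.... -> .   bit 16 = 0  t=1,i=18
  .#### -> .   bit 15 = 0  t=0,i=1
  .###. -> #   bit 14 = 1  t=2,i=10
  .##.# -> #   bit 13 = 1  t=0,i=13
  .##.. -> #   bit 12 = 1  t=1,i=9
  .#.## -> .   bit 11 = 0  t=3,i=4
  .#.#. -> #   bit 10 = 1  t=3,i=11
  .#..# -> #   bit 9 = 1  t=0,i=6
  .#... -> #   bit 8 = 1  t=0,i=9
  ..### -> .   bit 7 = 0  t=0,i=0
  ..##. -> #   bit 6 = 1  t=0,i=12
  ..#.# -> #   bit 5 = 1  t=6,i=5
  ..#.. -> #   bit 4 = 1  t=0,i=8
  ...## -> .   bit 3 = 0  t=0,i=11
  ...#. -> #   bit 2 = 1  t=2,i=5
  ....# -> .   bit 1 = 0  t=1,i=1
  ..... -> #   bit 0 = 1  t=1,i=0
  bits 10100110100110000111011101110101 = 2795009909

2795009909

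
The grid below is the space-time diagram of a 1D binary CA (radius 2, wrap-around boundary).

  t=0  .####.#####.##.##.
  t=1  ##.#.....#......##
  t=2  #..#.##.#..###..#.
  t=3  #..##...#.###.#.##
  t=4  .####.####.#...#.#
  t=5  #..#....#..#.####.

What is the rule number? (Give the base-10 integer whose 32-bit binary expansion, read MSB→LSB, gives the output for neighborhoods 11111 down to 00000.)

  ##### -> .   bit 31 = 0  t=0,i=8
  ####. -> #   bit 30 = 1  t=0,i=3
  ###.# -> .   bit 29 = 0  t=0,i=4
  ###.. -> .   bit 28 = 0  t=2,i=13
  ##.## -> .   bit 27 = 0  t=0,i=5
  ##.#. -> .   bit 26 = 0  t=1,i=2
  ##..# -> #   bit 25 = 1  t=0,i=17
  ##... -> .   bit 24 = 0  t=3,i=5
  #.### -> .   bit 23 = 0  t=0,i=6
  #.##. -> .   bit 22 = 0  t=0,i=12
  #.#.# -> .   bit 21 = 0  t=3,i=14
  #.#.. -> #   bit 20 = 1  t=1,i=3
  #..## -> #   bit 19 = 1  t=0,i=0
  #..#. -> .   bit 18 = 0  t=2,i=2
  #...# -> #   bit 17 = 1  t=3,i=6
  #.... -> #   bit 16 = 1  t=1,i=5
  .#### -> .   bit 15 = 0  t=0,i=2
  .###. -> #   bit 14 = 1  t=2,i=12
  .##.# -> .   bit 13 = 0  t=0,i=13
  .##.. -> #   bit 12 = 1  t=0,i=16
  .#.## -> #   bit 11 = 1  t=2,i=4
  .#.#. -> #   bit 10 = 1  t=2,i=17
  .#..# -> .   bit 9 = 0  t=2,i=1
  .#... -> .   bit 8 = 0  t=1,i=4
  ..### -> #   bit 7 = 1  t=0,i=1
  ..##. -> #   bit 6 = 1  t=3,i=3
  ..#.# -> #   bit 5 = 1  t=2,i=3
  ..#.. -> .   bit 4 = 0  t=1,i=9
  ...## -> .   bit 3 = 0  t=1,i=15
  ...#. -> #   bit 2 = 1  t=1,i=8
  ....# -> .   bit 1 = 0  t=1,i=7
  ..... -> #   bit 0 = 1  t=1,i=6
  bits 01000010000110110101110011100101 = 1109089509

1109089509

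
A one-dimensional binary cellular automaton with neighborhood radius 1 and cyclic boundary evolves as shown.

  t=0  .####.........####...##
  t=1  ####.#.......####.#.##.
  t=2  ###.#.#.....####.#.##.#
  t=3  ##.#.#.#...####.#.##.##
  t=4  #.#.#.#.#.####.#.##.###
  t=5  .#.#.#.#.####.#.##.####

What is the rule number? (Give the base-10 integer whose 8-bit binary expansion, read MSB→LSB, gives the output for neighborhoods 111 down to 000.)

186

  nb ###: next=#  (t=0,i=2, bit7=1)
  nb ##.: next=.  (t=0,i=4, bit6=0)
  nb #.#: next=#  (t=0,i=0, bit5=1)
  nb #..: next=#  (t=0,i=5, bit4=1)
  nb .##: next=#  (t=0,i=1, bit3=1)
  nb .#.: next=.  (t=1,i=5, bit2=0)
  nb ..#: next=#  (t=0,i=13, bit1=1)
  nb ...: next=.  (t=0,i=6, bit0=0)
  bits 10111010 = 186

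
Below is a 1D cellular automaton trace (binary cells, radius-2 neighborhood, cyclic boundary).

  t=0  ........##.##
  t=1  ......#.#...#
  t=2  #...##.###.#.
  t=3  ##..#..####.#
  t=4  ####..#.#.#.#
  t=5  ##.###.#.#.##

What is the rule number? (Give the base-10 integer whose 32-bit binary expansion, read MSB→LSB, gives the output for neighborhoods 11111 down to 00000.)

3063733574

  [31] ##### => #  t=4,i=1
  [30] ####. => .  t=3,i=9
  [29] ###.# => #  t=2,i=9
  [28] ###.. => #  t=3,i=1
  [27] ##.## => .  t=0,i=10
  [26] ##.#. => #  t=2,i=10
  [25] ##..# => #  t=3,i=2
  [24] ##... => .  t=0,i=0
  [23] #.### => #  t=2,i=7
  [22] #.##. => .  t=0,i=11
  [21] #.#.# => .  t=2,i=11
  [20] #.#.. => #  t=1,i=8
  [19] #..## => #  t=3,i=6
  [18] #..#. => #  t=3,i=3
  [17] #...# => .  t=1,i=10
  [16] #.... => .  t=0,i=1
  [15] .#### => #  t=3,i=8
  [14] .###. => #  t=2,i=8
  [13] .##.# => .  t=0,i=9
  [12] .##.. => #  t=0,i=12
  [11] .#.## => #  t=4,i=11
  [10] .#.#. => #  t=1,i=7
  [9] .#..# => .  t=3,i=5
  [8] .#... => #  t=1,i=0
  [7] ..### => .  t=3,i=7
  [6] ..##. => #  t=0,i=8
  [5] ..#.# => .  t=1,i=6
  [4] ..#.. => .  t=1,i=12
  [3] ...## => .  t=0,i=7
  [2] ...#. => #  t=1,i=5
  [1] ....# => #  t=0,i=6
  [0] ..... => .  t=0,i=2
  bits 10110110100111001101110101000110 = 3063733574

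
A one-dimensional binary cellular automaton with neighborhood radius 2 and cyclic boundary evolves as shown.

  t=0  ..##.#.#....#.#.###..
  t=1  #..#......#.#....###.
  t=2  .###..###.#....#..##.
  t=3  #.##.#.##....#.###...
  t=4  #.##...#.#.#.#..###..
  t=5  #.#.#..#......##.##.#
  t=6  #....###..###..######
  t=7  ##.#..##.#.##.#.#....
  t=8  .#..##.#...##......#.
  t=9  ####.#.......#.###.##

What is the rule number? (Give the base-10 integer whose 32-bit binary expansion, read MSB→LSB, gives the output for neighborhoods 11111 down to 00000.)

961339955

  nb #####: next=.  (t=6,i=17, bit31=0)
  nb ####.: next=.  (t=6,i=20, bit30=0)
  nb ###.#: next=#  (t=1,i=19, bit29=1)
  nb ###..: next=#  (t=0,i=18, bit28=1)
  nb ##.##: next=#  (t=5,i=16, bit27=1)
  nb ##.#.: next=.  (t=0,i=4, bit26=0)
  nb ##..#: next=.  (t=2,i=4, bit25=0)
  nb ##...: next=#  (t=0,i=19, bit24=1)
  nb #.###: next=.  (t=0,i=16, bit23=0)
  nb #.##.: next=#  (t=3,i=2, bit22=1)
  nb #.#.#: next=.  (t=0,i=5, bit21=0)
  nb #.#..: next=.  (t=0,i=7, bit20=0)
  nb #..##: next=#  (t=2,i=0, bit19=1)
  nb #..#.: next=#  (t=1,i=2, bit18=1)
  nb #...#: next=.  (t=3,i=19, bit17=0)
  nb #....: next=.  (t=0,i=9, bit16=0)
  nb .####: next=#  (t=6,i=16, bit15=1)
  nb .###.: next=#  (t=0,i=17, bit14=1)
  nb .##.#: next=#  (t=0,i=3, bit13=1)
  nb .##..: next=.  (t=2,i=19, bit12=0)
  nb .#.##: next=.  (t=0,i=15, bit11=0)
  nb .#.#.: next=.  (t=0,i=6, bit10=0)
  nb .#..#: next=#  (t=1,i=1, bit9=1)
  nb .#...: next=.  (t=0,i=8, bit8=0)
  nb ..###: next=.  (t=1,i=17, bit7=0)
  nb ..##.: next=.  (t=0,i=2, bit6=0)
  nb ..#.#: next=#  (t=0,i=12, bit5=1)
  nb ..#..: next=#  (t=1,i=3, bit4=1)
  nb ...##: next=.  (t=0,i=1, bit3=0)
  nb ...#.: next=.  (t=0,i=11, bit2=0)
  nb ....#: next=#  (t=0,i=0, bit1=1)
  nb .....: next=#  (t=1,i=6, bit0=1)
  bits 00111001010011001110001000110011 = 961339955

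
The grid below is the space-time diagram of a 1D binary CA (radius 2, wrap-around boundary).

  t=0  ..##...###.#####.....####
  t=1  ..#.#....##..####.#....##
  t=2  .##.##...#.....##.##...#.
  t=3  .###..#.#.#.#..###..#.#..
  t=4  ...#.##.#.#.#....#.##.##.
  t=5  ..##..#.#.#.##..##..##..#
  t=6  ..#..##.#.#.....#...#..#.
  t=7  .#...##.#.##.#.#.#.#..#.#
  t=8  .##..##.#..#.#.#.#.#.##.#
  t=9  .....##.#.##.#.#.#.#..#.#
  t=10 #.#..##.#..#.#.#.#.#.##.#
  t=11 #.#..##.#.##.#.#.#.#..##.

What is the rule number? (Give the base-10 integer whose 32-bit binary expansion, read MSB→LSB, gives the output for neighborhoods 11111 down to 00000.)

  #####|#  b31=1 t=0,i=13
  ####.|#  b30=1 t=0,i=14
  ###.#|#  b29=1 t=0,i=9
  ###..|#  b28=1 t=0,i=15
  ##.##|#  b27=1 t=0,i=10
  ##.#.|.  b26=0 t=1,i=17
  ##..#|.  b25=0 t=0,i=0
  ##...|#  b24=1 t=0,i=4
  #.###|.  b23=0 t=0,i=11
  #.##.|.  b22=0 t=2,i=4
  #.#.#|#  b21=1 t=3,i=8
  #.#..|#  b20=1 t=1,i=4
  #..##|.  b19=0 t=0,i=1
  #..#.|#  b18=1 t=1,i=1
  #...#|.  b17=0 t=0,i=5
  #....|.  b16=0 t=0,i=17
  .####|.  b15=0 t=0,i=12
  .###.|.  b14=0 t=0,i=8
  .##.#|#  b13=1 t=2,i=2
  .##..|.  b12=0 t=0,i=3
  .#.##|.  b11=0 t=4,i=4
  .#.#.|.  b10=0 t=1,i=3
  .#..#|.  b9=0 t=2,i=24
  .#...|#  b8=1 t=1,i=5
  ..###|.  b7=0 t=0,i=7
  ..##.|#  b6=1 t=0,i=2
  ..#.#|#  b5=1 t=1,i=2
  ..#..|.  b4=0 t=2,i=9
  ...##|.  b3=0 t=0,i=6
  ...#.|#  b2=1 t=2,i=8
  ....#|.  b1=0 t=0,i=19
  .....|#  b0=1 t=0,i=18
  bits 11111001001101000010000101100101 = 4180943205

4180943205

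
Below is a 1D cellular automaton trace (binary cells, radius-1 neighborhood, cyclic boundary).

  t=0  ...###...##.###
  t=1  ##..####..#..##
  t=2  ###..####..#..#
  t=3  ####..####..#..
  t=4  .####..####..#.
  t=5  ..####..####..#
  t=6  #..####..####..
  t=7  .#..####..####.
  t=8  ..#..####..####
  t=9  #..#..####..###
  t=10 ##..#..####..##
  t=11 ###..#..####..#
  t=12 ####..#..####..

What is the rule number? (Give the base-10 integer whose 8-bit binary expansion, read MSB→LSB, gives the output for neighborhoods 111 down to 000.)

  nb ###: next=#  (t=0,i=4, bit7=1)
  nb ##.: next=#  (t=0,i=5, bit6=1)
  nb #.#: next=.  (t=0,i=11, bit5=0)
  nb #..: next=#  (t=0,i=0, bit4=1)
  nb .##: next=.  (t=0,i=3, bit3=0)
  nb .#.: next=.  (t=1,i=10, bit2=0)
  nb ..#: next=.  (t=0,i=2, bit1=0)
  nb ...: next=#  (t=0,i=1, bit0=1)
  bits 11010001 = 209

209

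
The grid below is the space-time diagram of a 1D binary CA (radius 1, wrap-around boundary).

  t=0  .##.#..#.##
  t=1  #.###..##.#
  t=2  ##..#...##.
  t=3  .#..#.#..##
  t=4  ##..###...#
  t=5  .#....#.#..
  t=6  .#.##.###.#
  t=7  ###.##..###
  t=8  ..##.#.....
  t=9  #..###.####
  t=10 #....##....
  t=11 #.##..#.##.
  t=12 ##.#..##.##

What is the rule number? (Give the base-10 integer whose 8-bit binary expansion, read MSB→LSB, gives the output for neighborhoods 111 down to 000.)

  ###|.  b7=0 t=1,i=3
  ##.|#  b6=1 t=0,i=2
  #.#|#  b5=1 t=0,i=0
  #..|.  b4=0 t=0,i=5
  .##|.  b3=0 t=0,i=1
  .#.|#  b2=1 t=0,i=4
  ..#|.  b1=0 t=0,i=6
  ...|#  b0=1 t=2,i=6
  bits 01100101 = 101

101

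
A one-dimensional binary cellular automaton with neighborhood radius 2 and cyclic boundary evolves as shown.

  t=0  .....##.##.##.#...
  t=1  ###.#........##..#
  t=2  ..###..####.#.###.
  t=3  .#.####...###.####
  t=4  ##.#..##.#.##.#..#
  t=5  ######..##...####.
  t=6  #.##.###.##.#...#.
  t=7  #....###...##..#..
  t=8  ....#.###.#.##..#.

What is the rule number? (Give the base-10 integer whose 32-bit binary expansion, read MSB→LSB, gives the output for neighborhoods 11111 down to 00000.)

3082310157

  ##### -> #   bit 31 = 1  t=5,i=2
  ####. -> .   bit 30 = 0  t=1,i=1
  ###.# -> #   bit 29 = 1  t=1,i=2
  ###.. -> #   bit 28 = 1  t=2,i=4
  ##.## -> .   bit 27 = 0  t=0,i=7
  ##.#. -> #   bit 26 = 1  t=0,i=13
  ##..# -> #   bit 25 = 1  t=1,i=15
  ##... -> #   bit 24 = 1  t=2,i=17
  #.### -> #   bit 23 = 1  t=2,i=14
  #.##. -> .   bit 22 = 0  t=0,i=8
  #.#.# -> #   bit 21 = 1  t=2,i=12
  #.#.. -> #   bit 20 = 1  t=0,i=14
  #..## -> #   bit 19 = 1  t=1,i=16
  #..#. -> .   bit 18 = 0  t=7,i=14
  #...# -> .   bit 17 = 0  t=2,i=0
  #.... -> .   bit 16 = 0  t=0,i=16
  .#### -> .   bit 15 = 0  t=1,i=0
  .###. -> #   bit 14 = 1  t=2,i=3
  .##.# -> .   bit 13 = 0  t=0,i=6
  .##.. -> #   bit 12 = 1  t=1,i=14
  .#.## -> .   bit 11 = 0  t=2,i=13
  .#.#. -> .   bit 10 = 0  t=6,i=17
  .#..# -> #   bit 9 = 1  t=4,i=4
  .#... -> .   bit 8 = 0  t=0,i=15
  ..### -> .   bit 7 = 0  t=1,i=17
  ..##. -> .   bit 6 = 0  t=0,i=5
  ..#.# -> .   bit 5 = 0  t=6,i=16
  ..#.. -> .   bit 4 = 0  t=7,i=0
  ...## -> #   bit 3 = 1  t=0,i=4
  ...#. -> #   bit 2 = 1  t=6,i=15
  ....# -> .   bit 1 = 0  t=0,i=3
  ..... -> #   bit 0 = 1  t=0,i=0
  bits 10110111101110000101001000001101 = 3082310157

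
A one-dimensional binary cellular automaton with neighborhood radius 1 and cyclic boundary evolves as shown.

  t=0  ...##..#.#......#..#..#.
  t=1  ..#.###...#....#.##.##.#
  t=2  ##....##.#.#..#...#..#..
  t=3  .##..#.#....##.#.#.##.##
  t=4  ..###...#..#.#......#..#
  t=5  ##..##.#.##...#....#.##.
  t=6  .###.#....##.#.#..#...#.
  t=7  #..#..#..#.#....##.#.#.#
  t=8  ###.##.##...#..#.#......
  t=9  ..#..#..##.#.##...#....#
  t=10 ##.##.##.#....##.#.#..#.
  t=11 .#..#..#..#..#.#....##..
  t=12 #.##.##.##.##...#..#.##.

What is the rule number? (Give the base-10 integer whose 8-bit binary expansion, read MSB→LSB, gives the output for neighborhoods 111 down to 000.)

  ###|.  b7=0 t=1,i=5
  ##.|#  b6=1 t=0,i=4
  #.#|.  b5=0 t=0,i=8
  #..|#  b4=1 t=0,i=5
  .##|.  b3=0 t=0,i=3
  .#.|.  b2=0 t=0,i=7
  ..#|#  b1=1 t=0,i=2
  ...|.  b0=0 t=0,i=0
  bits 01010010 = 82

82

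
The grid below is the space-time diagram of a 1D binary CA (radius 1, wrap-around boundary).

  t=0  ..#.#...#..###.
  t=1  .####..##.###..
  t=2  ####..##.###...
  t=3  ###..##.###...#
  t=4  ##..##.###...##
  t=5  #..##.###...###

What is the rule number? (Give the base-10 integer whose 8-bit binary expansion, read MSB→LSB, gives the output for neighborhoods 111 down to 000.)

174

  [7] ### => #  t=0,i=12
  [6] ##. => .  t=0,i=13
  [5] #.# => #  t=0,i=3
  [4] #.. => .  t=0,i=5
  [3] .## => #  t=0,i=11
  [2] .#. => #  t=0,i=2
  [1] ..# => #  t=0,i=1
  [0] ... => .  t=0,i=0
  bits 10101110 = 174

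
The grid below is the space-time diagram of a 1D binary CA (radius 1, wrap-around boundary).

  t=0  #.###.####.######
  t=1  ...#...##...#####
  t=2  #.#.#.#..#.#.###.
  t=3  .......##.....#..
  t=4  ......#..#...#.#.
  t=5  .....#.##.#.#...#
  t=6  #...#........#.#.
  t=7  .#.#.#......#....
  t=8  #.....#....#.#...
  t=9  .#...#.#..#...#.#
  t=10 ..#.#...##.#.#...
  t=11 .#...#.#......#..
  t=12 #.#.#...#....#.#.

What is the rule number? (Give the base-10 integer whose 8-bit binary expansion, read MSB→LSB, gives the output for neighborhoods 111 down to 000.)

  nb ###: next=#  (t=0,i=3, bit7=1)
  nb ##.: next=.  (t=0,i=0, bit6=0)
  nb #.#: next=.  (t=0,i=1, bit5=0)
  nb #..: next=#  (t=1,i=0, bit4=1)
  nb .##: next=.  (t=0,i=2, bit3=0)
  nb .#.: next=.  (t=1,i=3, bit2=0)
  nb ..#: next=#  (t=1,i=2, bit1=1)
  nb ...: next=.  (t=1,i=1, bit0=0)
  bits 10010010 = 146

146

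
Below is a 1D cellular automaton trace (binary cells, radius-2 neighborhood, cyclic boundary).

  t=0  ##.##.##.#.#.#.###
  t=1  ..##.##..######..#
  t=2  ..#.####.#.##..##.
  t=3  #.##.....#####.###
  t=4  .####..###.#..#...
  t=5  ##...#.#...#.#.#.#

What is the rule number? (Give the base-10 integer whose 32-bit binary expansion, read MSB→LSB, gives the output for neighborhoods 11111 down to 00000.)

  [31] ##### => #  t=0,i=17
  [30] ####. => .  t=0,i=0
  [29] ###.# => .  t=0,i=1
  [28] ###.. => .  t=1,i=14
  [27] ##.## => #  t=0,i=2
  [26] ##.#. => .  t=0,i=8
  [25] ##..# => #  t=1,i=7
  [24] ##... => #  t=2,i=17
  [23] #.### => .  t=0,i=15
  [22] #.##. => #  t=0,i=3
  [21] #.#.# => #  t=0,i=9
  [20] #.#.. => #  t=4,i=11
  [19] #..## => .  t=1,i=1
  [18] #..#. => #  t=1,i=16
  [17] #...# => #  t=2,i=0
  [16] #.... => .  t=3,i=5
  [15] .#### => .  t=0,i=16
  [14] .###. => .  t=4,i=8
  [13] .##.# => .  t=0,i=4
  [12] .##.. => #  t=1,i=6
  [11] .#.## => #  t=0,i=14
  [10] .#.#. => #  t=0,i=10
  [9] .#..# => .  t=1,i=0
  [8] .#... => #  t=4,i=15
  [7] ..### => #  t=1,i=9
  [6] ..##. => #  t=1,i=2
  [5] ..#.# => #  t=2,i=2
  [4] ..#.. => .  t=1,i=17
  [3] ...## => #  t=3,i=8
  [2] ...#. => .  t=2,i=1
  [1] ....# => #  t=3,i=7
  [0] ..... => .  t=3,i=6
  bits 10001011011101100001110111101010 = 2339773930

2339773930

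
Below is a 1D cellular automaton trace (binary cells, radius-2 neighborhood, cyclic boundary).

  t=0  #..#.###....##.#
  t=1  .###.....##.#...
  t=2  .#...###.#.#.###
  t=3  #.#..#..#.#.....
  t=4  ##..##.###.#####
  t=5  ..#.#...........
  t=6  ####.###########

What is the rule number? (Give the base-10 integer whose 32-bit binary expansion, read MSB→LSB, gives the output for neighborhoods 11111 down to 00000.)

  nb #####: next=.  (t=4,i=13, bit31=0)
  nb ####.: next=.  (t=4,i=0, bit30=0)
  nb ###.#: next=.  (t=2,i=7, bit29=0)
  nb ###..: next=.  (t=0,i=7, bit28=0)
  nb ##.##: next=.  (t=0,i=14, bit27=0)
  nb ##.#.: next=#  (t=1,i=11, bit26=1)
  nb ##..#: next=#  (t=0,i=1, bit25=1)
  nb ##...: next=.  (t=0,i=8, bit24=0)
  nb #.###: next=.  (t=0,i=5, bit23=0)
  nb #.##.: next=.  (t=0,i=15, bit22=0)
  nb #.#.#: next=.  (t=2,i=9, bit21=0)
  nb #.#..: next=.  (t=1,i=12, bit20=0)
  nb #..##: next=.  (t=4,i=3, bit19=0)
  nb #..#.: next=#  (t=0,i=2, bit18=1)
  nb #...#: next=.  (t=2,i=3, bit17=0)
  nb #....: next=#  (t=0,i=9, bit16=1)
  nb .####: next=.  (t=4,i=12, bit15=0)
  nb .###.: next=.  (t=0,i=6, bit14=0)
  nb .##.#: next=.  (t=0,i=13, bit13=0)
  nb .##..: next=.  (t=0,i=0, bit12=0)
  nb .#.##: next=.  (t=0,i=4, bit11=0)
  nb .#.#.: next=#  (t=2,i=10, bit10=1)
  nb .#..#: next=.  (t=3,i=3, bit9=0)
  nb .#...: next=#  (t=1,i=13, bit8=1)
  nb ..###: next=#  (t=1,i=1, bit7=1)
  nb ..##.: next=#  (t=0,i=12, bit6=1)
  nb ..#.#: next=#  (t=0,i=3, bit5=1)
  nb ..#..: next=#  (t=3,i=5, bit4=1)
  nb ...##: next=.  (t=0,i=11, bit3=0)
  nb ...#.: next=#  (t=3,i=15, bit2=1)
  nb ....#: next=#  (t=0,i=10, bit1=1)
  nb .....: next=#  (t=1,i=6, bit0=1)
  bits 00000110000001010000010111110111 = 100992503

100992503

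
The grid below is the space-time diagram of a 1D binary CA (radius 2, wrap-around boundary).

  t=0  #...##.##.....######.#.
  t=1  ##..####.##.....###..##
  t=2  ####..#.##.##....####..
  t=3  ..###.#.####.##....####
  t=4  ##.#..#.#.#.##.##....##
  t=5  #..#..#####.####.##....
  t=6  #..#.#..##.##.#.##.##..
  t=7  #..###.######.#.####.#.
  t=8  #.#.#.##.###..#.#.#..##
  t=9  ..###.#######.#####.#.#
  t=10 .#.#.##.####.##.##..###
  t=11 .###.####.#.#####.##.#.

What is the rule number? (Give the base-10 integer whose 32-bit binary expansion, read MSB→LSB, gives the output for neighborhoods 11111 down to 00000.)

  ##### -> #   bit 31 = 1  t=0,i=16
  ####. -> #   bit 30 = 1  t=0,i=18
  ###.# -> .   bit 29 = 0  t=0,i=19
  ###.. -> #   bit 28 = 1  t=1,i=1
  ##.## -> #   bit 27 = 1  t=0,i=6
  ##.#. -> .   bit 26 = 0  t=0,i=20
  ##..# -> #   bit 25 = 1  t=1,i=2
  ##... -> #   bit 24 = 1  t=0,i=9
  #.### -> #   bit 23 = 1  t=3,i=8
  #.##. -> #   bit 22 = 1  t=0,i=7
  #.#.# -> #   bit 21 = 1  t=0,i=21
  #.#.. -> #   bit 20 = 1  t=0,i=0
  #..## -> #   bit 19 = 1  t=1,i=3
  #..#. -> .   bit 18 = 0  t=2,i=5
  #...# -> .   bit 17 = 0  t=0,i=2
  #.... -> #   bit 16 = 1  t=0,i=10
  .#### -> .   bit 15 = 0  t=0,i=15
  .###. -> #   bit 14 = 1  t=1,i=17
  .##.# -> #   bit 13 = 1  t=0,i=5
  .##.. -> .   bit 12 = 0  t=0,i=8
  .#.## -> .   bit 11 = 0  t=2,i=7
  .#.#. -> #   bit 10 = 1  t=0,i=22
  .#..# -> .   bit 9 = 0  t=4,i=4
  .#... -> #   bit 8 = 1  t=0,i=1
  ..### -> .   bit 7 = 0  t=0,i=14
  ..##. -> #   bit 6 = 1  t=0,i=4
  ..#.# -> #   bit 5 = 1  t=2,i=6
  ..#.. -> #   bit 4 = 1  t=5,i=0
  ...## -> .   bit 3 = 0  t=0,i=3
  ...#. -> .   bit 2 = 0  t=5,i=22
  ....# -> .   bit 1 = 0  t=0,i=12
  ..... -> .   bit 0 = 0  t=0,i=11
  bits 11011011111110010110010101110000 = 3690554736

3690554736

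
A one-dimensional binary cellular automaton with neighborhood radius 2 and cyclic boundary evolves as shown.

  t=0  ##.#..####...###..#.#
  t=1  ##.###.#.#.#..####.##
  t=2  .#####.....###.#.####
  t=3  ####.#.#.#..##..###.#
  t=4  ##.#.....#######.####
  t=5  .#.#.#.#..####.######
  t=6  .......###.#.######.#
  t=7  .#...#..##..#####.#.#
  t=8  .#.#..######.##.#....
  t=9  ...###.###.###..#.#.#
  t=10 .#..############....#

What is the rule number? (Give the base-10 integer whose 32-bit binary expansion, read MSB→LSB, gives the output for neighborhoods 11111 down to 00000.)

  ##### -> #   bit 31 = 1  t=2,i=3
  ####. -> .   bit 30 = 0  t=0,i=8
  ###.# -> #   bit 29 = 1  t=0,i=1
  ###.. -> #   bit 28 = 1  t=0,i=9
  ##.## -> #   bit 27 = 1  t=1,i=2
  ##.#. -> .   bit 26 = 0  t=0,i=2
  ##..# -> #   bit 25 = 1  t=0,i=16
  ##... -> .   bit 24 = 0  t=0,i=10
  #.### -> #   bit 23 = 1  t=0,i=20
  #.##. -> #   bit 22 = 1  t=8,i=13
  #.#.# -> .   bit 21 = 0  t=1,i=7
  #.#.. -> #   bit 20 = 1  t=0,i=3
  #..## -> #   bit 19 = 1  t=0,i=5
  #..#. -> #   bit 18 = 1  t=0,i=17
  #...# -> #   bit 17 = 1  t=0,i=11
  #.... -> #   bit 16 = 1  t=2,i=7
  .#### -> #   bit 15 = 1  t=0,i=7
  .###. -> #   bit 14 = 1  t=0,i=0
  .##.# -> .   bit 13 = 0  t=8,i=14
  .##.. -> #   bit 12 = 1  t=3,i=13
  .#.## -> #   bit 11 = 1  t=0,i=19
  .#.#. -> .   bit 10 = 0  t=1,i=8
  .#..# -> #   bit 9 = 1  t=0,i=4
  .#... -> .   bit 8 = 0  t=4,i=4
  ..### -> .   bit 7 = 0  t=0,i=6
  ..##. -> #   bit 6 = 1  t=3,i=12
  ..#.# -> .   bit 5 = 0  t=0,i=18
  ..#.. -> .   bit 4 = 0  t=7,i=5
  ...## -> .   bit 3 = 0  t=0,i=12
  ...#. -> .   bit 2 = 0  t=7,i=4
  ....# -> #   bit 1 = 1  t=2,i=9
  ..... -> .   bit 0 = 0  t=2,i=8
  bits 10111010110111111101101001000010 = 3135232578

3135232578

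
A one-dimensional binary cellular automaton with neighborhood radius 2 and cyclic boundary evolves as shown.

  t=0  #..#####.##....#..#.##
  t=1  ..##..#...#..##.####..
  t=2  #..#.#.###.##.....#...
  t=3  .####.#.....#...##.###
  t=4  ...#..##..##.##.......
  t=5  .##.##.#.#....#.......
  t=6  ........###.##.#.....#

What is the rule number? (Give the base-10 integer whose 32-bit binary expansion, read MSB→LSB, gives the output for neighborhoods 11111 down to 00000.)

1075716006

  ##### -> .   bit 31 = 0  t=0,i=5
  ####. -> #   bit 30 = 1  t=0,i=6
  ###.# -> .   bit 29 = 0  t=0,i=7
  ###.. -> .   bit 28 = 0  t=0,i=0
  ##.## -> .   bit 27 = 0  t=0,i=8
  ##.#. -> .   bit 26 = 0  t=3,i=5
  ##..# -> .   bit 25 = 0  t=0,i=1
  ##... -> .   bit 24 = 0  t=0,i=11
  #.### -> .   bit 23 = 0  t=0,i=20
  #.##. -> .   bit 22 = 0  t=0,i=9
  #.#.# -> .   bit 21 = 0  t=2,i=5
  #.#.. -> #   bit 20 = 1  t=3,i=6
  #..## -> #   bit 19 = 1  t=0,i=2
  #..#. -> #   bit 18 = 1  t=0,i=17
  #...# -> #   bit 17 = 1  t=1,i=8
  #.... -> .   bit 16 = 0  t=0,i=12
  .#### -> .   bit 15 = 0  t=0,i=4
  .###. -> .   bit 14 = 0  t=0,i=21
  .##.# -> .   bit 13 = 0  t=1,i=14
  .##.. -> #   bit 12 = 1  t=0,i=10
  .#.## -> #   bit 11 = 1  t=0,i=19
  .#.#. -> #   bit 10 = 1  t=2,i=4
  .#..# -> #   bit 9 = 1  t=0,i=16
  .#... -> #   bit 8 = 1  t=1,i=7
  ..### -> #   bit 7 = 1  t=0,i=3
  ..##. -> .   bit 6 = 0  t=1,i=2
  ..#.# -> #   bit 5 = 1  t=0,i=18
  ..#.. -> .   bit 4 = 0  t=0,i=15
  ...## -> .   bit 3 = 0  t=1,i=1
  ...#. -> #   bit 2 = 1  t=0,i=14
  ....# -> #   bit 1 = 1  t=0,i=13
  ..... -> .   bit 0 = 0  t=2,i=15
  bits 01000000000111100001111110100110 = 1075716006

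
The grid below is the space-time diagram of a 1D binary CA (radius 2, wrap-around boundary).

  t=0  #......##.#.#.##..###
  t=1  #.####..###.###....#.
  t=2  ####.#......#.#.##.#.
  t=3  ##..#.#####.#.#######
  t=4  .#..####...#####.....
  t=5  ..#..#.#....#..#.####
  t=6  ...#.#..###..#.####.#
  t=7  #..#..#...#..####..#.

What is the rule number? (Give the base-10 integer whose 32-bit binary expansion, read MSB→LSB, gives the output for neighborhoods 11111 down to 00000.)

  [31] ##### => .  t=3,i=8
  [30] ####. => .  t=0,i=20
  [29] ###.# => .  t=1,i=10
  [28] ###.. => #  t=0,i=0
  [27] ##.## => .  t=1,i=11
  [26] ##.#. => #  t=0,i=9
  [25] ##..# => .  t=0,i=16
  [24] ##... => .  t=0,i=1
  [23] #.### => #  t=1,i=2
  [22] #.##. => #  t=0,i=14
  [21] #.#.# => #  t=0,i=10
  [20] #.#.. => .  t=2,i=5
  [19] #..## => .  t=0,i=17
  [18] #..#. => .  t=3,i=3
  [17] #...# => .  t=4,i=9
  [16] #.... => #  t=0,i=2
  [15] .#### => #  t=0,i=19
  [14] .###. => .  t=1,i=9
  [13] .##.# => #  t=0,i=8
  [12] .##.. => .  t=0,i=15
  [11] .#.## => #  t=0,i=13
  [10] .#.#. => .  t=0,i=11
  [9] .#..# => #  t=4,i=2
  [8] .#... => #  t=2,i=6
  [7] ..### => .  t=0,i=18
  [6] ..##. => .  t=0,i=7
  [5] ..#.# => #  t=1,i=19
  [4] ..#.. => .  t=4,i=1
  [3] ...## => .  t=0,i=6
  [2] ...#. => .  t=1,i=18
  [1] ....# => #  t=0,i=5
  [0] ..... => #  t=0,i=3
  bits 00010100111000011010101100100011 = 350333731

350333731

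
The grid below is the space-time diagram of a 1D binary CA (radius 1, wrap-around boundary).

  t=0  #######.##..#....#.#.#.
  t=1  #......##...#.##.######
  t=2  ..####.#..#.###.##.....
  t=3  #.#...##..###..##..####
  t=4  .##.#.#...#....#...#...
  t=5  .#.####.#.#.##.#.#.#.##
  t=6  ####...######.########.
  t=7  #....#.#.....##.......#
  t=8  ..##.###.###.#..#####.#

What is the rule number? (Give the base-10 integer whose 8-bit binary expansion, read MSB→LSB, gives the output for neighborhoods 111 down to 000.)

  ###|.  b7=0 t=0,i=1
  ##.|.  b6=0 t=0,i=6
  #.#|#  b5=1 t=0,i=7
  #..|.  b4=0 t=0,i=10
  .##|#  b3=1 t=0,i=0
  .#.|#  b2=1 t=0,i=12
  ..#|.  b1=0 t=0,i=11
  ...|#  b0=1 t=0,i=14
  bits 00101101 = 45

45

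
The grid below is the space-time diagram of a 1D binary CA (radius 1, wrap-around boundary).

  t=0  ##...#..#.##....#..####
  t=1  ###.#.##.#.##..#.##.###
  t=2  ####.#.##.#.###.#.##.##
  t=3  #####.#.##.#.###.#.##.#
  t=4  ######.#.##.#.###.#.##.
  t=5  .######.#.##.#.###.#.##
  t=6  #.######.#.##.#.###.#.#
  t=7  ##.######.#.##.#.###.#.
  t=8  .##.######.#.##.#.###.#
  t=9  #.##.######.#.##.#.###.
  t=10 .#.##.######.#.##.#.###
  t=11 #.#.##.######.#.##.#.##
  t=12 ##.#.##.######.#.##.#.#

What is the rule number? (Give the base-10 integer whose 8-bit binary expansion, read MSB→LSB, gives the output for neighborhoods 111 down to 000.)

  [7] ### => #  t=0,i=0
  [6] ##. => #  t=0,i=1
  [5] #.# => #  t=0,i=9
  [4] #.. => #  t=0,i=2
  [3] .## => .  t=0,i=10
  [2] .#. => .  t=0,i=5
  [1] ..# => #  t=0,i=4
  [0] ... => .  t=0,i=3
  bits 11110010 = 242

242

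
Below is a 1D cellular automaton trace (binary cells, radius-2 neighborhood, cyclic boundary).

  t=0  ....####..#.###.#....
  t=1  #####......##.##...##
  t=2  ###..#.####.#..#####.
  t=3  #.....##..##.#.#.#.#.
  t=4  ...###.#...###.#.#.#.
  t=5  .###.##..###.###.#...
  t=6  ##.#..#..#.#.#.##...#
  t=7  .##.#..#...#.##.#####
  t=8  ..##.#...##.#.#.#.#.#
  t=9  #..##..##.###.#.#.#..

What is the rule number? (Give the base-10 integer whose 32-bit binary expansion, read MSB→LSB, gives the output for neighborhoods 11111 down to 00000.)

2778872463

  [31] ##### => #  t=1,i=0
  [30] ####. => .  t=0,i=6
  [29] ###.# => #  t=0,i=14
  [28] ###.. => .  t=0,i=7
  [27] ##.## => .  t=1,i=13
  [26] ##.#. => #  t=0,i=15
  [25] ##..# => .  t=0,i=8
  [24] ##... => #  t=1,i=5
  [23] #.### => #  t=0,i=12
  [22] #.##. => .  t=1,i=14
  [21] #.#.# => #  t=3,i=13
  [20] #.#.. => .  t=0,i=16
  [19] #..## => .  t=2,i=14
  [18] #..#. => .  t=0,i=9
  [17] #...# => #  t=1,i=17
  [16] #.... => .  t=0,i=18
  [15] .#### => .  t=0,i=5
  [14] .###. => .  t=0,i=13
  [13] .##.# => #  t=1,i=12
  [12] .##.. => #  t=1,i=15
  [11] .#.## => #  t=0,i=11
  [10] .#.#. => .  t=3,i=14
  [9] .#..# => #  t=2,i=13
  [8] .#... => .  t=0,i=17
  [7] ..### => #  t=0,i=4
  [6] ..##. => .  t=1,i=11
  [5] ..#.# => .  t=0,i=10
  [4] ..#.. => .  t=6,i=6
  [3] ...## => #  t=0,i=3
  [2] ...#. => #  t=7,i=10
  [1] ....# => #  t=0,i=2
  [0] ..... => #  t=0,i=0
  bits 10100101101000100011101010001111 = 2778872463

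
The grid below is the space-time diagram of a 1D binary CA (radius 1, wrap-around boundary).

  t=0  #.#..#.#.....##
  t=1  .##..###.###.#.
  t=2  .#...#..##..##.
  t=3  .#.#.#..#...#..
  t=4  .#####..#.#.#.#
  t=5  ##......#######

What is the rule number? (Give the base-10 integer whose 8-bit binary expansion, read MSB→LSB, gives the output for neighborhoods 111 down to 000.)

45

  nb ###: next=.  (t=0,i=14, bit7=0)
  nb ##.: next=.  (t=0,i=0, bit6=0)
  nb #.#: next=#  (t=0,i=1, bit5=1)
  nb #..: next=.  (t=0,i=3, bit4=0)
  nb .##: next=#  (t=0,i=13, bit3=1)
  nb .#.: next=#  (t=0,i=2, bit2=1)
  nb ..#: next=.  (t=0,i=4, bit1=0)
  nb ...: next=#  (t=0,i=9, bit0=1)
  bits 00101101 = 45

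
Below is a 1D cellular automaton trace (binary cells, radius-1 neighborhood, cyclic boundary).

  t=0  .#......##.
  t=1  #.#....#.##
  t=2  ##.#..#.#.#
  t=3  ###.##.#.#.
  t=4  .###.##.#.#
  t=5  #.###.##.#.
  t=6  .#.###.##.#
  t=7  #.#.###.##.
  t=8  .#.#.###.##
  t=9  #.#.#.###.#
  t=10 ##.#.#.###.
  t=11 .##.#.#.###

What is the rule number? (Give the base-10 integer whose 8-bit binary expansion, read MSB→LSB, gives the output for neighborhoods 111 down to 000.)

242

  nb ###: next=#  (t=1,i=10, bit7=1)
  nb ##.: next=#  (t=0,i=9, bit6=1)
  nb #.#: next=#  (t=1,i=1, bit5=1)
  nb #..: next=#  (t=0,i=2, bit4=1)
  nb .##: next=.  (t=0,i=8, bit3=0)
  nb .#.: next=.  (t=0,i=1, bit2=0)
  nb ..#: next=#  (t=0,i=0, bit1=1)
  nb ...: next=.  (t=0,i=3, bit0=0)
  bits 11110010 = 242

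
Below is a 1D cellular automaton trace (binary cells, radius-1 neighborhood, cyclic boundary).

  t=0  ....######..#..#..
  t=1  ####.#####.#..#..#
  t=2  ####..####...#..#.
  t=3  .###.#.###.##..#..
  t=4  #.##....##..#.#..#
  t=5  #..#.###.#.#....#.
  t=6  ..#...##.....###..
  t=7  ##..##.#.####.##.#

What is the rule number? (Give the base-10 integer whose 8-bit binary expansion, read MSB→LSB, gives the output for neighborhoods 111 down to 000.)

195

  [7] ### => #  t=0,i=5
  [6] ##. => #  t=0,i=9
  [5] #.# => .  t=1,i=4
  [4] #.. => .  t=0,i=10
  [3] .## => .  t=0,i=4
  [2] .#. => .  t=0,i=12
  [1] ..# => #  t=0,i=3
  [0] ... => #  t=0,i=0
  bits 11000011 = 195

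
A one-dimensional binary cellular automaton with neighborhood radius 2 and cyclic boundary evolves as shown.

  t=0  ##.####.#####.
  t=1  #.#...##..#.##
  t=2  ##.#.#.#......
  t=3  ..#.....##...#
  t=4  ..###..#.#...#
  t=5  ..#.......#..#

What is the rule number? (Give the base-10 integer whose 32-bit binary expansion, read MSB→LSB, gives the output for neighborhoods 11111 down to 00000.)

2889945496

  ##### -> #   bit 31 = 1  t=0,i=10
  ####. -> .   bit 30 = 0  t=0,i=5
  ###.# -> #   bit 29 = 1  t=0,i=6
  ###.. -> .   bit 28 = 0  t=4,i=4
  ##.## -> #   bit 27 = 1  t=0,i=2
  ##.#. -> #   bit 26 = 1  t=1,i=1
  ##..# -> .   bit 25 = 0  t=1,i=8
  ##... -> .   bit 24 = 0  t=3,i=10
  #.### -> .   bit 23 = 0  t=0,i=3
  #.##. -> #   bit 22 = 1  t=0,i=0
  #.#.# -> .   bit 21 = 0  t=2,i=3
  #.#.. -> .   bit 20 = 0  t=1,i=2
  #..## -> .   bit 19 = 0  t=4,i=1
  #..#. -> .   bit 18 = 0  t=1,i=9
  #...# -> .   bit 17 = 0  t=1,i=4
  #.... -> #   bit 16 = 1  t=2,i=9
  .#### -> .   bit 15 = 0  t=0,i=4
  .###. -> .   bit 14 = 0  t=1,i=13
  .##.# -> .   bit 13 = 0  t=0,i=1
  .##.. -> #   bit 12 = 1  t=1,i=7
  .#.## -> .   bit 11 = 0  t=1,i=11
  .#.#. -> .   bit 10 = 0  t=2,i=4
  .#..# -> .   bit 9 = 0  t=3,i=0
  .#... -> #   bit 8 = 1  t=1,i=3
  ..### -> #   bit 7 = 1  t=4,i=2
  ..##. -> .   bit 6 = 0  t=1,i=6
  ..#.# -> .   bit 5 = 0  t=1,i=10
  ..#.. -> #   bit 4 = 1  t=3,i=2
  ...## -> #   bit 3 = 1  t=1,i=5
  ...#. -> .   bit 2 = 0  t=3,i=12
  ....# -> .   bit 1 = 0  t=2,i=12
  ..... -> .   bit 0 = 0  t=2,i=10
  bits 10101100010000010001000110011000 = 2889945496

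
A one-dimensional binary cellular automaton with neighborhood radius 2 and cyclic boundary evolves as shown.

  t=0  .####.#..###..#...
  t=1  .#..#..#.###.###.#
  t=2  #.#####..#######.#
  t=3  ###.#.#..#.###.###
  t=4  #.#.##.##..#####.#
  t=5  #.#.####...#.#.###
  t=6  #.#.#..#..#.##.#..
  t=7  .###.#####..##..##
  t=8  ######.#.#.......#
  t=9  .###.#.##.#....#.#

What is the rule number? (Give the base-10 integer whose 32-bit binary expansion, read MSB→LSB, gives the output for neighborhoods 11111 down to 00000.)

  [31] ##### => #  t=2,i=4
  [30] ####. => .  t=0,i=3
  [29] ###.# => #  t=0,i=4
  [28] ###.. => #  t=0,i=11
  [27] ##.## => #  t=1,i=12
  [26] ##.#. => .  t=0,i=5
  [25] ##..# => .  t=0,i=12
  [24] ##... => .  t=5,i=8
  [23] #.### => #  t=1,i=9
  [22] #.##. => #  t=2,i=17
  [21] #.#.# => #  t=1,i=17
  [20] #.#.. => .  t=0,i=6
  [19] #..## => .  t=0,i=8
  [18] #..#. => #  t=0,i=13
  [17] #...# => .  t=5,i=9
  [16] #.... => .  t=0,i=16
  [15] .#### => .  t=0,i=2
  [14] .###. => #  t=0,i=10
  [13] .##.# => #  t=2,i=0
  [12] .##.. => .  t=4,i=8
  [11] .#.## => .  t=1,i=8
  [10] .#.#. => #  t=1,i=0
  [9] .#..# => #  t=0,i=7
  [8] .#... => #  t=0,i=15
  [7] ..### => #  t=0,i=1
  [6] ..##. => .  t=7,i=12
  [5] ..#.# => .  t=1,i=7
  [4] ..#.. => #  t=0,i=14
  [3] ...## => .  t=0,i=0
  [2] ...#. => #  t=5,i=10
  [1] ....# => #  t=0,i=17
  [0] ..... => .  t=8,i=12
  bits 10111000111001000110011110010110 = 3101976470

3101976470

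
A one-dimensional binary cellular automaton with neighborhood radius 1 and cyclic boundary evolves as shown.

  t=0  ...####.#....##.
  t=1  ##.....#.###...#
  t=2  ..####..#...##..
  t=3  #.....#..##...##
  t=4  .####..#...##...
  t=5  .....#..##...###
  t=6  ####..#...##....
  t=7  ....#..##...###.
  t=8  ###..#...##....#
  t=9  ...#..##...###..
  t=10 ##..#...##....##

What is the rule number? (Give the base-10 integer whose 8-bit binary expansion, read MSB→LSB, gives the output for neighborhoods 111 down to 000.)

  ###|.  b7=0 t=0,i=4
  ##.|.  b6=0 t=0,i=6
  #.#|#  b5=1 t=0,i=7
  #..|#  b4=1 t=0,i=9
  .##|.  b3=0 t=0,i=3
  .#.|.  b2=0 t=0,i=8
  ..#|.  b1=0 t=0,i=2
  ...|#  b0=1 t=0,i=0
  bits 00110001 = 49

49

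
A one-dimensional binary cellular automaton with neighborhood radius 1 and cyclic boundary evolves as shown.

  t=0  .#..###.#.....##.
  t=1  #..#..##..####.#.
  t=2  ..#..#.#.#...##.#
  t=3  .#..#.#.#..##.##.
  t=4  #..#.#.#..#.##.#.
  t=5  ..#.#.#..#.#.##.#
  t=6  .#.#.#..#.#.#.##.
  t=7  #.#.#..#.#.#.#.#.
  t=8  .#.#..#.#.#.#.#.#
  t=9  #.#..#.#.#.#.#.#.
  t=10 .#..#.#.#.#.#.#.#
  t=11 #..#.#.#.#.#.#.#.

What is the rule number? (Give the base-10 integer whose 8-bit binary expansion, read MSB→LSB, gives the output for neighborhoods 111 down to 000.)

  ### -> .   bit 7 = 0  t=0,i=5
  ##. -> #   bit 6 = 1  t=0,i=6
  #.# -> #   bit 5 = 1  t=0,i=7
  #.. -> .   bit 4 = 0  t=0,i=2
  .## -> .   bit 3 = 0  t=0,i=4
  .#. -> .   bit 2 = 0  t=0,i=1
  ..# -> #   bit 1 = 1  t=0,i=0
  ... -> #   bit 0 = 1  t=0,i=10
  bits 01100011 = 99

99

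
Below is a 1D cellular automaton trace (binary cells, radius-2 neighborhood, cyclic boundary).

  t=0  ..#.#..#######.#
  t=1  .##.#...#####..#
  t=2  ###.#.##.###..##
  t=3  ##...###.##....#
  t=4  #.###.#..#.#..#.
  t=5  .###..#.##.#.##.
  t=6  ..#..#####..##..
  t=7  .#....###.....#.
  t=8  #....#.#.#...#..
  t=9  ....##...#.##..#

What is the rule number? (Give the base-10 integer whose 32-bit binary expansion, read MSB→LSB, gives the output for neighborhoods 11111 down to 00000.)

3252086828

  ##### -> #   bit 31 = 1  t=0,i=9
  ####. -> #   bit 30 = 1  t=0,i=12
  ###.# -> .   bit 29 = 0  t=0,i=13
  ###.. -> .   bit 28 = 0  t=1,i=12
  ##.## -> .   bit 27 = 0  t=2,i=8
  ##.#. -> .   bit 26 = 0  t=0,i=14
  ##..# -> .   bit 25 = 0  t=1,i=13
  ##... -> #   bit 24 = 1  t=3,i=2
  #.### -> #   bit 23 = 1  t=2,i=9
  #.##. -> #   bit 22 = 1  t=1,i=1
  #.#.# -> .   bit 21 = 0  t=2,i=4
  #.#.. -> #   bit 20 = 1  t=0,i=4
  #..## -> .   bit 19 = 0  t=0,i=6
  #..#. -> #   bit 18 = 1  t=0,i=1
  #...# -> #   bit 17 = 1  t=1,i=6
  #.... -> .   bit 16 = 0  t=3,i=12
  .#### -> #   bit 15 = 1  t=0,i=8
  .###. -> #   bit 14 = 1  t=2,i=10
  .##.# -> #   bit 13 = 1  t=1,i=2
  .##.. -> .   bit 12 = 0  t=3,i=10
  .#.## -> #   bit 11 = 1  t=1,i=0
  .#.#. -> .   bit 10 = 0  t=0,i=3
  .#..# -> .   bit 9 = 0  t=0,i=0
  .#... -> .   bit 8 = 0  t=1,i=5
  ..### -> .   bit 7 = 0  t=0,i=7
  ..##. -> .   bit 6 = 0  t=6,i=12
  ..#.# -> #   bit 5 = 1  t=0,i=2
  ..#.. -> .   bit 4 = 0  t=6,i=2
  ...## -> #   bit 3 = 1  t=1,i=7
  ...#. -> #   bit 2 = 1  t=6,i=1
  ....# -> .   bit 1 = 0  t=3,i=13
  ..... -> .   bit 0 = 0  t=7,i=11
  bits 11000001110101101110100000101100 = 3252086828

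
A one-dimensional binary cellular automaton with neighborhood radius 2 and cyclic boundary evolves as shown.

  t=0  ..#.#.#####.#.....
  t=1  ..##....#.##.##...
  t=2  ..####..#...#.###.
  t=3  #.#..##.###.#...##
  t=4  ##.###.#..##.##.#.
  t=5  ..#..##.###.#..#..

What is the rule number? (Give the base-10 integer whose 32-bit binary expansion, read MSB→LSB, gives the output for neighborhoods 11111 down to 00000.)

  ##### -> #   bit 31 = 1  t=0,i=8
  ####. -> .   bit 30 = 0  t=0,i=9
  ###.# -> #   bit 29 = 1  t=0,i=10
  ###.. -> #   bit 28 = 1  t=2,i=5
  ##.## -> #   bit 27 = 1  t=1,i=12
  ##.#. -> #   bit 26 = 1  t=0,i=11
  ##..# -> #   bit 25 = 1  t=2,i=6
  ##... -> #   bit 24 = 1  t=1,i=4
  #.### -> .   bit 23 = 0  t=0,i=6
  #.##. -> .   bit 22 = 0  t=1,i=10
  #.#.# -> .   bit 21 = 0  t=0,i=4
  #.#.. -> .   bit 20 = 0  t=0,i=12
  #..## -> #   bit 19 = 1  t=3,i=4
  #..#. -> .   bit 18 = 0  t=2,i=7
  #...# -> #   bit 17 = 1  t=2,i=0
  #.... -> #   bit 16 = 1  t=0,i=14
  .#### -> .   bit 15 = 0  t=0,i=7
  .###. -> .   bit 14 = 0  t=2,i=15
  .##.# -> .   bit 13 = 0  t=1,i=11
  .##.. -> #   bit 12 = 1  t=1,i=3
  .#.## -> .   bit 11 = 0  t=0,i=5
  .#.#. -> #   bit 10 = 1  t=0,i=3
  .#..# -> #   bit 9 = 1  t=3,i=3
  .#... -> #   bit 8 = 1  t=0,i=13
  ..### -> #   bit 7 = 1  t=2,i=2
  ..##. -> #   bit 6 = 1  t=1,i=2
  ..#.# -> #   bit 5 = 1  t=0,i=2
  ..#.. -> #   bit 4 = 1  t=2,i=8
  ...## -> .   bit 3 = 0  t=1,i=1
  ...#. -> .   bit 2 = 0  t=0,i=1
  ....# -> .   bit 1 = 0  t=0,i=0
  ..... -> .   bit 0 = 0  t=0,i=15
  bits 10111111000010110001011111110000 = 3205175280

3205175280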